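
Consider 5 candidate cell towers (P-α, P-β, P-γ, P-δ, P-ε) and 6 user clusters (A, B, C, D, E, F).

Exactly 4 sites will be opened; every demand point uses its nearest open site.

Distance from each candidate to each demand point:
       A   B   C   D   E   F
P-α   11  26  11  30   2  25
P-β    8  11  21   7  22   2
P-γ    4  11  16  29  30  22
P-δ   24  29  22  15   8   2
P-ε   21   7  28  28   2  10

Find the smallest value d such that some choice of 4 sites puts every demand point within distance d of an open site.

11

Open {P-α, P-β, P-γ, P-δ}.
  Farthest demand point is B at distance 11 (to P-β); all others are ≤ 11.
With {P-α, P-β, P-γ, P-ε} the worst case is 11.
With {P-α, P-β, P-δ, P-ε} the worst case is 11.
No size-4 selection achieves below 11.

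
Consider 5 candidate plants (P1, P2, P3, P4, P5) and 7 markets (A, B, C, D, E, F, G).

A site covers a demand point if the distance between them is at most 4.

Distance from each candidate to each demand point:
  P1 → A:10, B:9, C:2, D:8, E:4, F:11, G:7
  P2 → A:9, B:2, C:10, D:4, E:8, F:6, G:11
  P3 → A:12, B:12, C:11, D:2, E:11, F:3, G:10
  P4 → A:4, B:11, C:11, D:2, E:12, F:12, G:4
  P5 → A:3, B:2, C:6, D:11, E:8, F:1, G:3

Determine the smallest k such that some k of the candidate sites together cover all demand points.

Coverage sets (demand points within 4 of each site):
  P1: {C, E}
  P2: {B, D}
  P3: {D, F}
  P4: {A, D, G}
  P5: {A, B, F, G}
No 2 sites suffice: every size-2 union leaves at least one demand point uncovered.
But {P1, P2, P5} covers everything, so the minimum is 3.

3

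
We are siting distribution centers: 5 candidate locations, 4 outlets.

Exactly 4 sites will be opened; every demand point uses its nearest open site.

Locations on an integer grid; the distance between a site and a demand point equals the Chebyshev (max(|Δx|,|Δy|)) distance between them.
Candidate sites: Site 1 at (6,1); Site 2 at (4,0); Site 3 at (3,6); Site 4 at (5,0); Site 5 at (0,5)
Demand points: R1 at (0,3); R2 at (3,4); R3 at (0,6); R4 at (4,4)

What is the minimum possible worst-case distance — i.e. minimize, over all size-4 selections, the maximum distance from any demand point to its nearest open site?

Open {Site 1, Site 2, Site 3, Site 5}.
  Farthest demand point is R1 at distance 2 (to Site 5); all others are ≤ 2.
With {Site 1, Site 3, Site 4, Site 5} the worst case is 2.
With {Site 2, Site 3, Site 4, Site 5} the worst case is 2.
No size-4 selection achieves below 2.

2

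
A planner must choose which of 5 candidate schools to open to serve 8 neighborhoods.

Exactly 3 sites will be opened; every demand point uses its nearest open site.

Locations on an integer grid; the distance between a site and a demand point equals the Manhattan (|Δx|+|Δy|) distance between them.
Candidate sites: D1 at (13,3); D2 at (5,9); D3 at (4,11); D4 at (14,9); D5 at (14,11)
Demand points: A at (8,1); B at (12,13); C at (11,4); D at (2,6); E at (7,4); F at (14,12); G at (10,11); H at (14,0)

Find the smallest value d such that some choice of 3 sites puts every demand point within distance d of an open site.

Open {D1, D2, D4}.
  Farthest demand point is A at distance 7 (to D1); all others are ≤ 7.
With {D1, D2, D5} the worst case is 7.
With {D1, D3, D4} the worst case is 7.
No size-3 selection achieves below 7.

7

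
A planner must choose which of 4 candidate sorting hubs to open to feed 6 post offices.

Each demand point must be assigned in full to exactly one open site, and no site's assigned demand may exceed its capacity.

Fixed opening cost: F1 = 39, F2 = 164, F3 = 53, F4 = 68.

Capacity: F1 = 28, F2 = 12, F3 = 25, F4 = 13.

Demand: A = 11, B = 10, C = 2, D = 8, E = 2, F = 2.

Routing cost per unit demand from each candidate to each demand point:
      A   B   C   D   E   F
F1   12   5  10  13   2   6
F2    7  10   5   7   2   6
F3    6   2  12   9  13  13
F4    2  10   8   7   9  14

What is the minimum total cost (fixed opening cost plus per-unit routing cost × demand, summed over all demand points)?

Open {F3, F4}; cheapest assignment that respects the capacities:
  F3 (cap 25, load 22): B, D, E, F — cost 10×2 + 8×9 + 2×13 + 2×13 = 144
  F4 (cap 13, load 13): A, C — cost 11×2 + 2×8 = 38
  Shipping 182, fixed 121 → total 303.
  Any other capacity-feasible assignment to {F3, F4} ships for at least 182.
Compare {F1, F3, F4}: its best feasible assignment gives total 306.
Compare {F1, F4}: its best feasible assignment gives total 315.
Every other set of open sites that can feasibly serve all demand totals ≥ 306 even under its best assignment. Minimum: 303.

303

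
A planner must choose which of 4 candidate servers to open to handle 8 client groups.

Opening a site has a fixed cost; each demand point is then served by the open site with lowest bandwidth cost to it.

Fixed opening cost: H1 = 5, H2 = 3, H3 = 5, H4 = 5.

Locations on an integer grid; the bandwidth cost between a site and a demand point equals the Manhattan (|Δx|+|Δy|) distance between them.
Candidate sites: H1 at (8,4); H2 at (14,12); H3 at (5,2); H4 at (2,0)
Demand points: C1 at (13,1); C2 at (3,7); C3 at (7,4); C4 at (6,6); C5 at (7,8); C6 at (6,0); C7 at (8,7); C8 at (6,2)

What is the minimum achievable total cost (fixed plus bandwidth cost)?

Open {H1, H3}: assign each demand point to its cheapest open site.
  C1→H1 8, C2→H3 7, C3→H1 1, C4→H1 4, C5→H1 5, C6→H3 3, C7→H1 3, C8→H3 1
  bandwidth cost 32, fixed 10 → total 42.
Compare {H1}: bandwidth cost 39 + fixed 5 = 44.
Compare {H1, H2, H3}: bandwidth cost 32 + fixed 13 = 45.
Compare {H1, H2}: bandwidth cost 39 + fixed 8 = 47.
All other subsets cost ≥ 44. Minimum total cost: 42.

42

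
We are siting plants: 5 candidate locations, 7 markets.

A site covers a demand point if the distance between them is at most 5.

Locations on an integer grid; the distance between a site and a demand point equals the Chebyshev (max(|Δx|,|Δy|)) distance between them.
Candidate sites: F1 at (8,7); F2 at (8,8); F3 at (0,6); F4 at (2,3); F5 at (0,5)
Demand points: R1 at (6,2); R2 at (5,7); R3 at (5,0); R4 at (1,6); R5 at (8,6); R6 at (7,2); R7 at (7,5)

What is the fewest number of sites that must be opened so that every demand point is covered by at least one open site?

Coverage sets (demand points within 5 of each site):
  F1: {R1, R2, R5, R6, R7}
  F2: {R2, R5, R7}
  F3: {R2, R4}
  F4: {R1, R2, R3, R4, R6, R7}
  F5: {R2, R3, R4}
No single site covers all 7 demand points.
But {F1, F4} covers everything, so the minimum is 2.

2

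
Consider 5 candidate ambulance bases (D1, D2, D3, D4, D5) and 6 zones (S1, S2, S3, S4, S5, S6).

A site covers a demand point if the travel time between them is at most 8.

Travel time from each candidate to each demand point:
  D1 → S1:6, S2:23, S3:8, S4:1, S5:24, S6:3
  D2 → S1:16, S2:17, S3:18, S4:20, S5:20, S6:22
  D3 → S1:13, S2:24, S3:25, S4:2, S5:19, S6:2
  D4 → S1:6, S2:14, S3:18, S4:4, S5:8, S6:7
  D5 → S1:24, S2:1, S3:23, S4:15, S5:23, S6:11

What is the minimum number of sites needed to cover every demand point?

3

Coverage sets (demand points within 8 of each site):
  D1: {S1, S3, S4, S6}
  D2: {}
  D3: {S4, S6}
  D4: {S1, S4, S5, S6}
  D5: {S2}
No 2 sites suffice: every size-2 union leaves at least one demand point uncovered.
But {D1, D4, D5} covers everything, so the minimum is 3.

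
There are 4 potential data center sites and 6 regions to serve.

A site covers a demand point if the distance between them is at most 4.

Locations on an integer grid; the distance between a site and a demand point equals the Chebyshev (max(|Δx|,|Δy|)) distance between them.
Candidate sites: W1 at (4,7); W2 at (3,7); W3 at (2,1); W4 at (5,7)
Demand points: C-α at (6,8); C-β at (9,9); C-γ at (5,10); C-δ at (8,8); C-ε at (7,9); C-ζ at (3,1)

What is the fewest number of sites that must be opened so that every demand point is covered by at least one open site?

Coverage sets (demand points within 4 of each site):
  W1: {C-α, C-γ, C-δ, C-ε}
  W2: {C-α, C-γ, C-ε}
  W3: {C-ζ}
  W4: {C-α, C-β, C-γ, C-δ, C-ε}
No single site covers all 6 demand points.
But {W3, W4} covers everything, so the minimum is 2.

2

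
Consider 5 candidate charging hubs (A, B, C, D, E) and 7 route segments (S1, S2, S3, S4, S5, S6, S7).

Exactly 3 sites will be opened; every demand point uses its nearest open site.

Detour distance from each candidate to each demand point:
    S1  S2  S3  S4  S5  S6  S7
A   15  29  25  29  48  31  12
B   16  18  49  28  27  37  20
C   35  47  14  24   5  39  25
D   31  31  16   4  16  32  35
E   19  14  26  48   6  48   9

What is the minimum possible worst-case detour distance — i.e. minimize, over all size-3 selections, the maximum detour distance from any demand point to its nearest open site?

Open {A, B, C}.
  Farthest demand point is S6 at detour distance 31 (to A); all others are ≤ 31.
With {A, B, D} the worst case is 31.
With {A, B, E} the worst case is 31.
No size-3 selection achieves below 31.

31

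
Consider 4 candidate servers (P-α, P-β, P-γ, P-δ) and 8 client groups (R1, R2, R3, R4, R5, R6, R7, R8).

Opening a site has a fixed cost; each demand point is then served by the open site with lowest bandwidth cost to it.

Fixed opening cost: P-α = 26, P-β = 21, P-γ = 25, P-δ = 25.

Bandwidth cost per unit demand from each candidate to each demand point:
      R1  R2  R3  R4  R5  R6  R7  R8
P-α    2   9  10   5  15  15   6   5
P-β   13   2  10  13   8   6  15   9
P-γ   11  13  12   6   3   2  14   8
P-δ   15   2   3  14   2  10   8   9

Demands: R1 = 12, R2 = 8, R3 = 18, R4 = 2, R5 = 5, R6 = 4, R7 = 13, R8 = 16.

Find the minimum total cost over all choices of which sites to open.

356

Open {P-α, P-γ, P-δ}: assign each demand point to its cheapest open site.
  R1→P-α 12×2=24, R2→P-δ 8×2=16, R3→P-δ 18×3=54, R4→P-α 2×5=10, R5→P-δ 5×2=10, R6→P-γ 4×2=8, R7→P-α 13×6=78, R8→P-α 16×5=80
  bandwidth cost 280, fixed 76 → total 356.
Compare {P-α, P-δ}: bandwidth cost 312 + fixed 51 = 363.
Compare {P-α, P-β, P-δ}: bandwidth cost 296 + fixed 72 = 368.
Compare {P-α, P-β, P-γ, P-δ}: bandwidth cost 280 + fixed 97 = 377.
All other subsets cost ≥ 363. Minimum total cost: 356.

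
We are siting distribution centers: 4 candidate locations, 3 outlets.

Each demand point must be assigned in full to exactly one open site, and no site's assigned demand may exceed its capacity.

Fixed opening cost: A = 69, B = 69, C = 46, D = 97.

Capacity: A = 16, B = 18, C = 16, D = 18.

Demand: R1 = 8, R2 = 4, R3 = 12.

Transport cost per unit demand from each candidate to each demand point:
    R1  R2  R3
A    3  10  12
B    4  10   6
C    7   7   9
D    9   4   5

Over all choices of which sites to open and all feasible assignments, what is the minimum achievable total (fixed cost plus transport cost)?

Open {A, D}; cheapest assignment that respects the capacities:
  A (cap 16, load 8): R1 — cost 8×3 = 24
  D (cap 18, load 16): R2, R3 — cost 4×4 + 12×5 = 76
  Shipping 100, fixed 166 → total 266.
  Any other capacity-feasible assignment to {A, D} ships for at least 100.
Compare {B, C}: its best feasible assignment gives total 271.
Compare {A, B}: its best feasible assignment gives total 274.
Every other set of open sites that can feasibly serve all demand totals ≥ 271 even under its best assignment. Minimum: 266.

266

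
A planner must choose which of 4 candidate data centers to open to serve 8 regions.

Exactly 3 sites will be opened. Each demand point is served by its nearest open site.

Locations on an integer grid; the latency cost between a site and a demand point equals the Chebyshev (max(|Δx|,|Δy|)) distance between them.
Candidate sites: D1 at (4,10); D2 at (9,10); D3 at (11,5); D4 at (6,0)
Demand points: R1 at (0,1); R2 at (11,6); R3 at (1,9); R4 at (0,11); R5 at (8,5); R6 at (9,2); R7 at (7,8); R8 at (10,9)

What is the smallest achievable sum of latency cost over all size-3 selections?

26

Open {D1, D2, D3}.
  R1→D1 9, R2→D3 1, R3→D1 3, R4→D1 4, R5→D3 3, R6→D3 3, R7→D2 2, R8→D2 1  ⇒ total 26.
Compare {D1, D3, D4}: total 27.
Compare {D1, D2, D4}: total 28.
No size-3 selection does better; minimum is 26.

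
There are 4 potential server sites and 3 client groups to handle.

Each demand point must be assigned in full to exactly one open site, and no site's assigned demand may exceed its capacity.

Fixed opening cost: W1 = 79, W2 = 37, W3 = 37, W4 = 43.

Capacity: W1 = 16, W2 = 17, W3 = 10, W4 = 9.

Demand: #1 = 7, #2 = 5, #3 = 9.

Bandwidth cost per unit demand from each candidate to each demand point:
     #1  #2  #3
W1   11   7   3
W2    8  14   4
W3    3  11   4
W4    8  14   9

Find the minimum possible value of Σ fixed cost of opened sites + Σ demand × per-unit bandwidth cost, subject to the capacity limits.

Open {W1, W3}; cheapest assignment that respects the capacities:
  W1 (cap 16, load 14): #2, #3 — cost 5×7 + 9×3 = 62
  W3 (cap 10, load 7): #1 — cost 7×3 = 21
  Shipping 83, fixed 116 → total 199.
  Any other capacity-feasible assignment to {W1, W3} ships for at least 83.
Compare {W2, W3}: its best feasible assignment gives total 201.
Compare {W1, W2}: its best feasible assignment gives total 234.
Every other set of open sites that can feasibly serve all demand totals ≥ 201 even under its best assignment. Minimum: 199.

199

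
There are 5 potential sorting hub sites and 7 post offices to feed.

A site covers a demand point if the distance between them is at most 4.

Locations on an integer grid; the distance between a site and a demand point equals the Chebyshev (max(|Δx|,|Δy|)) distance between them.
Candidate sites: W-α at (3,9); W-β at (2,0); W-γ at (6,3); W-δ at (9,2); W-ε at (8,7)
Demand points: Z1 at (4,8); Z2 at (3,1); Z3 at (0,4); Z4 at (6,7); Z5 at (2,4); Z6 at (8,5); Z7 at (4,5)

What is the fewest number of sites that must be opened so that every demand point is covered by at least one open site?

2

Coverage sets (demand points within 4 of each site):
  W-α: {Z1, Z4, Z7}
  W-β: {Z2, Z3, Z5}
  W-γ: {Z2, Z4, Z5, Z6, Z7}
  W-δ: {Z6}
  W-ε: {Z1, Z4, Z6, Z7}
No single site covers all 7 demand points.
But {W-β, W-ε} covers everything, so the minimum is 2.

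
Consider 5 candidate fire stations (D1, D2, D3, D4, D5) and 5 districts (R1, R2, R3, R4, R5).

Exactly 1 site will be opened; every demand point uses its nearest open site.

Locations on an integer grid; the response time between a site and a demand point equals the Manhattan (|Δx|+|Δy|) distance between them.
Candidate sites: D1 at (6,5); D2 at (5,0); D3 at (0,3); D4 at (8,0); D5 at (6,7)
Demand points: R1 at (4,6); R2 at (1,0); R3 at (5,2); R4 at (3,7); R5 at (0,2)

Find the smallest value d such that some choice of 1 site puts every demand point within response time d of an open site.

Open {D3}.
  Farthest demand point is R1 at response time 7 (to D3); all others are ≤ 7.
With {D2} the worst case is 9.
With {D1} the worst case is 10.
No size-1 selection achieves below 7.

7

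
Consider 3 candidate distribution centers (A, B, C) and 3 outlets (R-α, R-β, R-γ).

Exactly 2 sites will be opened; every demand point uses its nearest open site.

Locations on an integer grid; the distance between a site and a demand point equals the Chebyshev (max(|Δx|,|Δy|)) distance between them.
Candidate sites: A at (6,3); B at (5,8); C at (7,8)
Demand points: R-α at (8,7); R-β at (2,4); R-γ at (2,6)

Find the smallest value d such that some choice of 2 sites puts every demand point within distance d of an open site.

4

Open {A, B}.
  Farthest demand point is R-β at distance 4 (to A); all others are ≤ 4.
With {A, C} the worst case is 4.
With {B, C} the worst case is 4.
No size-2 selection achieves below 4.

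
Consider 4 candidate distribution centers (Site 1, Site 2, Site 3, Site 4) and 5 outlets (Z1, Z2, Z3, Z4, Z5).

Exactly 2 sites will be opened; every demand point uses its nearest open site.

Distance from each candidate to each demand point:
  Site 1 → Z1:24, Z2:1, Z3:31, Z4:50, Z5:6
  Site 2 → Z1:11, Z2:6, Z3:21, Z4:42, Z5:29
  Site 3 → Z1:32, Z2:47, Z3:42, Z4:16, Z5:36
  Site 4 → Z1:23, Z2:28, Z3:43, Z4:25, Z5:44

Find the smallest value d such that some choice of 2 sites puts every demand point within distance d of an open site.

Open {Site 2, Site 3}.
  Farthest demand point is Z5 at distance 29 (to Site 2); all others are ≤ 29.
With {Site 2, Site 4} the worst case is 29.
With {Site 1, Site 3} the worst case is 31.
No size-2 selection achieves below 29.

29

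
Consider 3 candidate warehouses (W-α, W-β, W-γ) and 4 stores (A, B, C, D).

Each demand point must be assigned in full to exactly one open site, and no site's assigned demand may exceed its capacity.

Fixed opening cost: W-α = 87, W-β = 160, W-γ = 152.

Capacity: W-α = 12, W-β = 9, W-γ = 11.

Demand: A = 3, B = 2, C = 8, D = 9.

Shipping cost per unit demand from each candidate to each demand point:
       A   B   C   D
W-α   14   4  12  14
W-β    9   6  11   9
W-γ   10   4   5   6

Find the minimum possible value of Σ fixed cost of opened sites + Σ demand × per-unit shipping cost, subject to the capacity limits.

Open {W-α, W-γ}; cheapest assignment that respects the capacities:
  W-α (cap 12, load 11): A, C — cost 3×14 + 8×12 = 138
  W-γ (cap 11, load 11): B, D — cost 2×4 + 9×6 = 62
  Shipping 200, fixed 239 → total 439.
  Any other capacity-feasible assignment to {W-α, W-γ} ships for at least 200.
Compare {W-α, W-β, W-γ}: its best feasible assignment gives total 558.
Every other set of open sites that can feasibly serve all demand totals ≥ 558 even under its best assignment. Minimum: 439.

439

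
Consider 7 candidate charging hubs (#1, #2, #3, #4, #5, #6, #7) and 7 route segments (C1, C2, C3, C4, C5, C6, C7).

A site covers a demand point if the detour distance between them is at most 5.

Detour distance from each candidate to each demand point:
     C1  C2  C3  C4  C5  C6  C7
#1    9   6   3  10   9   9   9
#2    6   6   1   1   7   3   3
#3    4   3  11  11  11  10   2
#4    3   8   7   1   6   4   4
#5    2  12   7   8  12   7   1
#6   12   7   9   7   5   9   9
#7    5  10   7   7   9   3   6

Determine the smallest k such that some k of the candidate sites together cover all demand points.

Coverage sets (demand points within 5 of each site):
  #1: {C3}
  #2: {C3, C4, C6, C7}
  #3: {C1, C2, C7}
  #4: {C1, C4, C6, C7}
  #5: {C1, C7}
  #6: {C5}
  #7: {C1, C6}
No 2 sites suffice: every size-2 union leaves at least one demand point uncovered.
But {#2, #3, #6} covers everything, so the minimum is 3.

3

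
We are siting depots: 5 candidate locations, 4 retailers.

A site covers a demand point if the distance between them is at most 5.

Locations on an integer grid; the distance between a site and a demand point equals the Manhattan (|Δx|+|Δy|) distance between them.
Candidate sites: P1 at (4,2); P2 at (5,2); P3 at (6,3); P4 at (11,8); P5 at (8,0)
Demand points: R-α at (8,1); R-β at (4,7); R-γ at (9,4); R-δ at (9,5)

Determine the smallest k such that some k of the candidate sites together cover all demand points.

Coverage sets (demand points within 5 of each site):
  P1: {R-α, R-β}
  P2: {R-α}
  P3: {R-α, R-γ, R-δ}
  P4: {R-δ}
  P5: {R-α, R-γ}
No single site covers all 4 demand points.
But {P1, P3} covers everything, so the minimum is 2.

2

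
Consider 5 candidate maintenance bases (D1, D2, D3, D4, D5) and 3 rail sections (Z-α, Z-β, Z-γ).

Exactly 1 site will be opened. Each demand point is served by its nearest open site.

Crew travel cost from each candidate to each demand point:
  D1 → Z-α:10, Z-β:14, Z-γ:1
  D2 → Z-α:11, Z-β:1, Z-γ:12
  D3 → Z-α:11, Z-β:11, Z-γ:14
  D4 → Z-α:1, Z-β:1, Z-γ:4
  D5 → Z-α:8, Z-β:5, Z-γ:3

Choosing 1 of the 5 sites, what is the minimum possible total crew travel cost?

Open {D4}.
  Z-α→D4 1, Z-β→D4 1, Z-γ→D4 4  ⇒ total 6.
Compare {D5}: total 16.
Compare {D2}: total 24.
No size-1 selection does better; minimum is 6.

6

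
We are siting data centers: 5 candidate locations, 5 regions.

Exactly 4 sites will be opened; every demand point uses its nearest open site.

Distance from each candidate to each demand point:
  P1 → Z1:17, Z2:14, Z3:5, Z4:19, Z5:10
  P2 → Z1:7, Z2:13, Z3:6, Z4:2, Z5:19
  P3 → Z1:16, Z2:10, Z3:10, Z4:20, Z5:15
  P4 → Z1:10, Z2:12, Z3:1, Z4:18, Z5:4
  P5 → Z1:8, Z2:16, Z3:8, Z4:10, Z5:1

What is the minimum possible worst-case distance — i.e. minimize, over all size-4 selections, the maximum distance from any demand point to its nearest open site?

Open {P1, P2, P3, P4}.
  Farthest demand point is Z2 at distance 10 (to P3); all others are ≤ 10.
With {P1, P2, P3, P5} the worst case is 10.
With {P1, P3, P4, P5} the worst case is 10.
No size-4 selection achieves below 10.

10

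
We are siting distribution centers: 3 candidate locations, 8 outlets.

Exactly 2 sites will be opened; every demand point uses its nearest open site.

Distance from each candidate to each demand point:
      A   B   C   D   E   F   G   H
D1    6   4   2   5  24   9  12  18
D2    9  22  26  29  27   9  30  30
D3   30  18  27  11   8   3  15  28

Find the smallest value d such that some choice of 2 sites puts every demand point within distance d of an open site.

18

Open {D1, D3}.
  Farthest demand point is H at distance 18 (to D1); all others are ≤ 18.
With {D1, D2} the worst case is 24.
With {D2, D3} the worst case is 28.
No size-2 selection achieves below 18.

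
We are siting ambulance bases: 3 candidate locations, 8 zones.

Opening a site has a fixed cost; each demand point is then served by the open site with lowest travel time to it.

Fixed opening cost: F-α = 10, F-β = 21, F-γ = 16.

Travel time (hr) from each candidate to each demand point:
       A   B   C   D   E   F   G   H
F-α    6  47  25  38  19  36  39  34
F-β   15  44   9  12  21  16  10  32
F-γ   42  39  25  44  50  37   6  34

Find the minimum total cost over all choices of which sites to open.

Open {F-α, F-β}: assign each demand point to its cheapest open site.
  A→F-α 6, B→F-β 44, C→F-β 9, D→F-β 12, E→F-α 19, F→F-β 16, G→F-β 10, H→F-β 32
  travel time 148, fixed 31 → total 179.
Compare {F-β}: travel time 159 + fixed 21 = 180.
Compare {F-α, F-β, F-γ}: travel time 139 + fixed 47 = 186.
Compare {F-β, F-γ}: travel time 150 + fixed 37 = 187.
All other subsets cost ≥ 180. Minimum total cost: 179.

179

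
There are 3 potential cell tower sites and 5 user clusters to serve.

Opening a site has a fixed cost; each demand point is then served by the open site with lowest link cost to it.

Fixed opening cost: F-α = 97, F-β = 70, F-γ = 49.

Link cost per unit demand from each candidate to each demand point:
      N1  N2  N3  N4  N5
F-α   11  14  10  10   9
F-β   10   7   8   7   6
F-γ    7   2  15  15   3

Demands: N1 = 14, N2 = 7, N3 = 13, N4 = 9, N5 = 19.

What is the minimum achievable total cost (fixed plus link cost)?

455

Open {F-β, F-γ}: assign each demand point to its cheapest open site.
  N1→F-γ 14×7=98, N2→F-γ 7×2=14, N3→F-β 13×8=104, N4→F-β 9×7=63, N5→F-γ 19×3=57
  link cost 336, fixed 119 → total 455.
Compare {F-α, F-γ}: link cost 389 + fixed 146 = 535.
Compare {F-β}: link cost 470 + fixed 70 = 540.
Compare {F-γ}: link cost 499 + fixed 49 = 548.
All other subsets cost ≥ 535. Minimum total cost: 455.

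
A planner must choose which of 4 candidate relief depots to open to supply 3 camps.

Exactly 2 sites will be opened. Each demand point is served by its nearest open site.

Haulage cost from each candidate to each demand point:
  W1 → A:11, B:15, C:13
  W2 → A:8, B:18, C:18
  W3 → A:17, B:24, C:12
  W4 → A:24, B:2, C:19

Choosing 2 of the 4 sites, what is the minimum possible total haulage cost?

26

Open {W1, W4}.
  A→W1 11, B→W4 2, C→W1 13  ⇒ total 26.
Compare {W2, W4}: total 28.
Compare {W3, W4}: total 31.
No size-2 selection does better; minimum is 26.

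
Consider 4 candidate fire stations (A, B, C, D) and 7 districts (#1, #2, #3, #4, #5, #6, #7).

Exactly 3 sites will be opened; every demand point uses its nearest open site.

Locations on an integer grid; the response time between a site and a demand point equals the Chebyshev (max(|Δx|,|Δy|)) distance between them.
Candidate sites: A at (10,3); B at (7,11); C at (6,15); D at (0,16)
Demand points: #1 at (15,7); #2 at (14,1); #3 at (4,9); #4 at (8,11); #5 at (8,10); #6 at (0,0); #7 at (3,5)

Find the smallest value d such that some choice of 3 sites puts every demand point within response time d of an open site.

10

Open {A, B, C}.
  Farthest demand point is #6 at response time 10 (to A); all others are ≤ 10.
With {A, B, D} the worst case is 10.
With {A, C, D} the worst case is 10.
No size-3 selection achieves below 10.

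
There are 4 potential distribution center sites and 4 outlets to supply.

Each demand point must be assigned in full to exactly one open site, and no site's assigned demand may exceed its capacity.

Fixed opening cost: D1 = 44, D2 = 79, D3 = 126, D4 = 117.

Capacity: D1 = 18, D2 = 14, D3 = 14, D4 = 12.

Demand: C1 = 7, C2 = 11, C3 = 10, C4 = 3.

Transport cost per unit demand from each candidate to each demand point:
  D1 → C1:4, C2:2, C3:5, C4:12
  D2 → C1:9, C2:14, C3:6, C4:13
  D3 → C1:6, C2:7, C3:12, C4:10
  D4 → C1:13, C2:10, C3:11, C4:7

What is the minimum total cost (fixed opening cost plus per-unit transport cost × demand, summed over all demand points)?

272

Open {D1, D2}; cheapest assignment that respects the capacities:
  D1 (cap 18, load 18): C1, C2 — cost 7×4 + 11×2 = 50
  D2 (cap 14, load 13): C3, C4 — cost 10×6 + 3×13 = 99
  Shipping 149, fixed 123 → total 272.
  Any other capacity-feasible assignment to {D1, D2} ships for at least 149.
Compare {D1, D3}: its best feasible assignment gives total 355.
Compare {D1, D2, D4}: its best feasible assignment gives total 371.
Every other set of open sites that can feasibly serve all demand totals ≥ 355 even under its best assignment. Minimum: 272.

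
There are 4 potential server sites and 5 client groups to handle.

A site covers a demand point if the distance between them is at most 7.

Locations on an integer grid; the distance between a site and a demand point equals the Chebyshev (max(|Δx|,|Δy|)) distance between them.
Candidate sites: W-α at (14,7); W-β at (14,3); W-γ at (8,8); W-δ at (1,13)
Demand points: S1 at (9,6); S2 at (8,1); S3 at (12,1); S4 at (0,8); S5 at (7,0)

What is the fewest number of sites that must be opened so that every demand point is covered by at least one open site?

2

Coverage sets (demand points within 7 of each site):
  W-α: {S1, S2, S3, S5}
  W-β: {S1, S2, S3, S5}
  W-γ: {S1, S2, S3}
  W-δ: {S4}
No single site covers all 5 demand points.
But {W-α, W-δ} covers everything, so the minimum is 2.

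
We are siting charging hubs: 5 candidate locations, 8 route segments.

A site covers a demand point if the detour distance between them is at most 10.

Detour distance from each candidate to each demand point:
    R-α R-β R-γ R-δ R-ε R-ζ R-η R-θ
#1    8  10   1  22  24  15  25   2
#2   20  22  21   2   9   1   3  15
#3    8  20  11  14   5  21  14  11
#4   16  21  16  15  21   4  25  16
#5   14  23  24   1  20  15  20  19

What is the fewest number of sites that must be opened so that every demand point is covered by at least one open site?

2

Coverage sets (demand points within 10 of each site):
  #1: {R-α, R-β, R-γ, R-θ}
  #2: {R-δ, R-ε, R-ζ, R-η}
  #3: {R-α, R-ε}
  #4: {R-ζ}
  #5: {R-δ}
No single site covers all 8 demand points.
But {#1, #2} covers everything, so the minimum is 2.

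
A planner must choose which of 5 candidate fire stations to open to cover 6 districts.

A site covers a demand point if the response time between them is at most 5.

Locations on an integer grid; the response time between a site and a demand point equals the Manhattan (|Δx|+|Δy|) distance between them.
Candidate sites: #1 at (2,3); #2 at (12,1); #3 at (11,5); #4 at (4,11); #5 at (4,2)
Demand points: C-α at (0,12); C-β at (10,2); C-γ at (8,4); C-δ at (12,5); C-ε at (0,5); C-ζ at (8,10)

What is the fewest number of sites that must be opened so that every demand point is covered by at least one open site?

3

Coverage sets (demand points within 5 of each site):
  #1: {C-ε}
  #2: {C-β, C-δ}
  #3: {C-β, C-γ, C-δ}
  #4: {C-α, C-ζ}
  #5: {}
No 2 sites suffice: every size-2 union leaves at least one demand point uncovered.
But {#1, #3, #4} covers everything, so the minimum is 3.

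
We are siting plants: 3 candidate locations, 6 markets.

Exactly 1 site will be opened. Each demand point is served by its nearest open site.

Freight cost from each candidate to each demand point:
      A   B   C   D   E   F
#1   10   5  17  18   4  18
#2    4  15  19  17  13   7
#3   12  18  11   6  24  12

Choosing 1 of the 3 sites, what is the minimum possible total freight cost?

72

Open {#1}.
  A→#1 10, B→#1 5, C→#1 17, D→#1 18, E→#1 4, F→#1 18  ⇒ total 72.
Compare {#2}: total 75.
Compare {#3}: total 83.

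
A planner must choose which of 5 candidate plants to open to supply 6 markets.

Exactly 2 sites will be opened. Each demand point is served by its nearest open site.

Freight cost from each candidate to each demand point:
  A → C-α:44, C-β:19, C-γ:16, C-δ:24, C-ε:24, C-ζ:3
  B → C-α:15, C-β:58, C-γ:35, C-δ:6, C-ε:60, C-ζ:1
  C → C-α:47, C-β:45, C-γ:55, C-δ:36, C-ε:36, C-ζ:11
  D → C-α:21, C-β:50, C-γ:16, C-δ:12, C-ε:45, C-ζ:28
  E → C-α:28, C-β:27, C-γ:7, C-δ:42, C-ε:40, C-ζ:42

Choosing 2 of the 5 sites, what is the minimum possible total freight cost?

81

Open {A, B}.
  C-α→B 15, C-β→A 19, C-γ→A 16, C-δ→B 6, C-ε→A 24, C-ζ→B 1  ⇒ total 81.
Compare {A, D}: total 95.
Compare {B, E}: total 96.
No size-2 selection does better; minimum is 81.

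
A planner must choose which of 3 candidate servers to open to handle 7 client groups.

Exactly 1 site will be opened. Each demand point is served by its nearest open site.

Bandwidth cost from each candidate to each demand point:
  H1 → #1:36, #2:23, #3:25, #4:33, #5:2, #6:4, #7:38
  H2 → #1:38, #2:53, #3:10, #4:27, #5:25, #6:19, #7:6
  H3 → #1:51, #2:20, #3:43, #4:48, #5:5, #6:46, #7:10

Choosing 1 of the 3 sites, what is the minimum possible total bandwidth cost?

Open {H1}.
  #1→H1 36, #2→H1 23, #3→H1 25, #4→H1 33, #5→H1 2, #6→H1 4, #7→H1 38  ⇒ total 161.
Compare {H2}: total 178.
Compare {H3}: total 223.

161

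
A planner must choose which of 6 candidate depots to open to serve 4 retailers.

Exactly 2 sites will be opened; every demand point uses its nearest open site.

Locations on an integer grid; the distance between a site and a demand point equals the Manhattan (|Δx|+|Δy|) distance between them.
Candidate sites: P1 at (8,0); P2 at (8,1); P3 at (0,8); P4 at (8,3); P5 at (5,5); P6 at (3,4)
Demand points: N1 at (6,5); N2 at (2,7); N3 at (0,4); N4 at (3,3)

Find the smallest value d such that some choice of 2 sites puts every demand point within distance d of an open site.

Open {P1, P6}.
  Farthest demand point is N1 at distance 4 (to P6); all others are ≤ 4.
With {P2, P6} the worst case is 4.
With {P3, P5} the worst case is 4.
No size-2 selection achieves below 4.

4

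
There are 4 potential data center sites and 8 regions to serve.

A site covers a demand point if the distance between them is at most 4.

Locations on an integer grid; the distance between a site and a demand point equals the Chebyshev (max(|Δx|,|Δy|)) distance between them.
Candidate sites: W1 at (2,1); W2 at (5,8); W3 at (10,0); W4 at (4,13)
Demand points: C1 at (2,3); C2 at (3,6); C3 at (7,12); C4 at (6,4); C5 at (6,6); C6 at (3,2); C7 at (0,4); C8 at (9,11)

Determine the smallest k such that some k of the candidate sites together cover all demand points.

Coverage sets (demand points within 4 of each site):
  W1: {C1, C4, C6, C7}
  W2: {C2, C3, C4, C5, C8}
  W3: {C4}
  W4: {C3}
No single site covers all 8 demand points.
But {W1, W2} covers everything, so the minimum is 2.

2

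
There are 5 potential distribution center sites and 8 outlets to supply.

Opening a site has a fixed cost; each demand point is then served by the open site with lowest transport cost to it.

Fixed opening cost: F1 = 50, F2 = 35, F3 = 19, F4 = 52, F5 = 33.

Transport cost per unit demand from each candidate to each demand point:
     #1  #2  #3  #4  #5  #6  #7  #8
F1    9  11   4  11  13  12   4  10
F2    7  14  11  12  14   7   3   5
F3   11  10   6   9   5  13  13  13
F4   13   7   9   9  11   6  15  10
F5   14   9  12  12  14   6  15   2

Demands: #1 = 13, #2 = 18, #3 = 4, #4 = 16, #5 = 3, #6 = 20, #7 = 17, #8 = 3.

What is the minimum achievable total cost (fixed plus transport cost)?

692

Open {F2, F3, F4}: assign each demand point to its cheapest open site.
  #1→F2 13×7=91, #2→F4 18×7=126, #3→F3 4×6=24, #4→F3 16×9=144, #5→F3 3×5=15, #6→F4 20×6=120, #7→F2 17×3=51, #8→F2 3×5=15
  transport cost 586, fixed 106 → total 692.
Compare {F2, F3, F5}: transport cost 613 + fixed 87 = 700.
Compare {F2, F4}: transport cost 616 + fixed 87 = 703.
Compare {F2, F3}: transport cost 660 + fixed 54 = 714.
All other subsets cost ≥ 700. Minimum total cost: 692.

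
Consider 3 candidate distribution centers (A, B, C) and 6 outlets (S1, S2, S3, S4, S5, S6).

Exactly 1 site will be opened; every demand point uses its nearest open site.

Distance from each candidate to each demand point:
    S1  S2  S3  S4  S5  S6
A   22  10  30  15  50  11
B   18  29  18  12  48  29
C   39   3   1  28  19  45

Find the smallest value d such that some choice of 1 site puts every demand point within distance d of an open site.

45

Open {C}.
  Farthest demand point is S6 at distance 45 (to C); all others are ≤ 45.
With {B} the worst case is 48.
With {A} the worst case is 50.
No size-1 selection achieves below 45.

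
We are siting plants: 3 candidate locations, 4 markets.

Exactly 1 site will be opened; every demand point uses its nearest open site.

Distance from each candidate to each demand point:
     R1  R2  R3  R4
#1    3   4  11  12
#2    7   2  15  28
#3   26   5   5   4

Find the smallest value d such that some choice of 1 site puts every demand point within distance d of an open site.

12

Open {#1}.
  Farthest demand point is R4 at distance 12 (to #1); all others are ≤ 12.
With {#3} the worst case is 26.
With {#2} the worst case is 28.
No size-1 selection achieves below 12.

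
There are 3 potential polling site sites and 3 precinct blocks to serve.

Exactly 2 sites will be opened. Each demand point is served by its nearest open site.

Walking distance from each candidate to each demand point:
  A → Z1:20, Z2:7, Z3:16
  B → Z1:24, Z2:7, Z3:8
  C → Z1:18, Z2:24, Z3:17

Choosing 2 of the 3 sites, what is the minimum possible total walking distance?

33

Open {B, C}.
  Z1→C 18, Z2→B 7, Z3→B 8  ⇒ total 33.
Compare {A, B}: total 35.
Compare {A, C}: total 41.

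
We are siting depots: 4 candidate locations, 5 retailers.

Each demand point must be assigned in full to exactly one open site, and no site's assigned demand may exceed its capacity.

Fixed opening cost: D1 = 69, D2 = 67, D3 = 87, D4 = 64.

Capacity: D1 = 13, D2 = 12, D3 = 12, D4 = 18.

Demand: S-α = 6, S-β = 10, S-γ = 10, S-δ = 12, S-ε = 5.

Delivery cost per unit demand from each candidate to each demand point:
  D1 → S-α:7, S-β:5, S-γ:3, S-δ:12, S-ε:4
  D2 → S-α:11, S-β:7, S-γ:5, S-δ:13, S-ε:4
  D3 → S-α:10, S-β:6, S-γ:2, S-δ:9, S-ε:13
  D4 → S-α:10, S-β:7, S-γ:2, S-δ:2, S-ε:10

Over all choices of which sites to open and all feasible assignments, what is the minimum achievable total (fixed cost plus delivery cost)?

Open {D1, D2, D3, D4}; cheapest assignment that respects the capacities:
  D1 (cap 13, load 10): S-β — cost 10×5 = 50
  D2 (cap 12, load 5): S-ε — cost 5×4 = 20
  D3 (cap 12, load 10): S-γ — cost 10×2 = 20
  D4 (cap 18, load 18): S-α, S-δ — cost 6×10 + 12×2 = 84
  Shipping 174, fixed 287 → total 461.
  Any other capacity-feasible assignment to {D1, D2, D3, D4} ships for at least 174.
Total demand is 43; every other set of sites either has combined capacity below 43 or cannot fit the demands without splitting one across sites, so {D1, D2, D3, D4} is the only feasible choice of open sites. Minimum: 461.

461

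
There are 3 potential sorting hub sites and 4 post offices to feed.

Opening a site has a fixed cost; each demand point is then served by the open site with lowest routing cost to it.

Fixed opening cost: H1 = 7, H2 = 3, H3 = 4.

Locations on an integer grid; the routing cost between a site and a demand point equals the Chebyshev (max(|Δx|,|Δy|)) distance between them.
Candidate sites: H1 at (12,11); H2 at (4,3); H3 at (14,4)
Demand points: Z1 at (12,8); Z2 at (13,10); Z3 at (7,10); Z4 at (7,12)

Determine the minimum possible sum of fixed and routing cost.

Open {H1}: assign each demand point to its cheapest open site.
  Z1→H1 3, Z2→H1 1, Z3→H1 5, Z4→H1 5
  routing cost 14, fixed 7 → total 21.
Compare {H1, H2}: routing cost 14 + fixed 10 = 24.
Compare {H1, H3}: routing cost 14 + fixed 11 = 25.
Compare {H1, H2, H3}: routing cost 14 + fixed 14 = 28.
All other subsets cost ≥ 24. Minimum total cost: 21.

21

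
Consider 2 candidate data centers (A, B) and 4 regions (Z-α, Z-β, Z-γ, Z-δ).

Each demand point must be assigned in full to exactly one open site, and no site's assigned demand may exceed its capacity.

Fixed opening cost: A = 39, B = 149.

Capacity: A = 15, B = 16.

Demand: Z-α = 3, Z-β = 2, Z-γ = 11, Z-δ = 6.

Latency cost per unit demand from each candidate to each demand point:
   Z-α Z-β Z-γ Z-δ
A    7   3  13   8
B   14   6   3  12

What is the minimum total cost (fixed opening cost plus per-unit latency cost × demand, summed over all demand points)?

Open {A, B}; cheapest assignment that respects the capacities:
  A (cap 15, load 11): Z-α, Z-β, Z-δ — cost 3×7 + 2×3 + 6×8 = 75
  B (cap 16, load 11): Z-γ — cost 11×3 = 33
  Shipping 108, fixed 188 → total 296.
  Any other capacity-feasible assignment to {A, B} ships for at least 108.
Total demand is 22 and no other set of sites has combined capacity ≥ 22, so {A, B} is the only feasible choice of open sites. Minimum: 296.

296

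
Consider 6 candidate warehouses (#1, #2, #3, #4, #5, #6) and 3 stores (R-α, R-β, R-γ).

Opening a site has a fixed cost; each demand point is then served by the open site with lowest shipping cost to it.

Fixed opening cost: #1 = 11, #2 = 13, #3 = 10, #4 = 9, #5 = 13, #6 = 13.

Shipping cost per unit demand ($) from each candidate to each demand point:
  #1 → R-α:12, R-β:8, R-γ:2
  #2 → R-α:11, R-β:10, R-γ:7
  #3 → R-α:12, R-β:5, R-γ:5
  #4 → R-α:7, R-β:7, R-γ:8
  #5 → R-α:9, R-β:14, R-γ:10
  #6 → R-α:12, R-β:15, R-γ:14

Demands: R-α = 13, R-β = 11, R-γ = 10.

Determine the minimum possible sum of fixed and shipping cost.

196

Open {#1, #3, #4}: assign each demand point to its cheapest open site.
  R-α→#4 13×7=91, R-β→#3 11×5=55, R-γ→#1 10×2=20
  shipping cost 166, fixed 30 → total 196.
Compare {#1, #4}: shipping cost 188 + fixed 20 = 208.
Compare {#1, #2, #3, #4}: shipping cost 166 + fixed 43 = 209.
Compare {#1, #3, #4, #5}: shipping cost 166 + fixed 43 = 209.
All other subsets cost ≥ 208. Minimum total cost: 196.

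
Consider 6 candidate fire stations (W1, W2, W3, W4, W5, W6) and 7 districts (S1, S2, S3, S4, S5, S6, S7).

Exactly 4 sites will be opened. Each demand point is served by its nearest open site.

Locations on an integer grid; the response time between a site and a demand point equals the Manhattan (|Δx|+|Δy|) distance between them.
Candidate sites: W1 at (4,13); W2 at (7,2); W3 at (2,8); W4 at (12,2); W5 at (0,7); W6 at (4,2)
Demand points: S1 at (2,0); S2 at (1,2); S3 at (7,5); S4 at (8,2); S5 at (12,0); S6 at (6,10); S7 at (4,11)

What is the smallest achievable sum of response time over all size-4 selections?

Open {W1, W2, W4, W6}.
  S1→W6 4, S2→W6 3, S3→W2 3, S4→W2 1, S5→W4 2, S6→W1 5, S7→W1 2  ⇒ total 20.
Compare {W2, W3, W4, W6}: total 24.
Compare {W1, W2, W3, W6}: total 25.
No size-4 selection does better; minimum is 20.

20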